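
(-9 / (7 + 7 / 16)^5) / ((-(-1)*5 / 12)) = -0.00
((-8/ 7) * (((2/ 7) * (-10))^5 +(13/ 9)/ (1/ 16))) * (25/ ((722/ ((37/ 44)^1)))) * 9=50.10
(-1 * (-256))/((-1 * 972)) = -64/243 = -0.26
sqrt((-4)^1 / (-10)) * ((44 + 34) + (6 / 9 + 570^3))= 555579236 * sqrt(10) / 15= 117126387.10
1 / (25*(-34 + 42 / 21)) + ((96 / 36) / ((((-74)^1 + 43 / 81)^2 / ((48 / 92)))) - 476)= -476.00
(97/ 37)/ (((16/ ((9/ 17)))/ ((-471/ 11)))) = -411183/ 110704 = -3.71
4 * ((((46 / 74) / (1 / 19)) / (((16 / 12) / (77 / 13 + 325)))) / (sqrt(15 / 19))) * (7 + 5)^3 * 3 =9745785216 * sqrt(285) / 2405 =68410723.77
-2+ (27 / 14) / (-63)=-199 / 98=-2.03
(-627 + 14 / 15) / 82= -7.63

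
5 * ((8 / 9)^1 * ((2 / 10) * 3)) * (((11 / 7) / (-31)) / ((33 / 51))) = -136 / 651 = -0.21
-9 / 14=-0.64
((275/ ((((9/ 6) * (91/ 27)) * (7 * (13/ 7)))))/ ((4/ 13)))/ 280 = 495/ 10192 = 0.05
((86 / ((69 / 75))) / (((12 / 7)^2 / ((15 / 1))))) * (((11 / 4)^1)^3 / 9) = 350552125 / 317952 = 1102.53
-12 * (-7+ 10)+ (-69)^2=4725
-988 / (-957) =988 / 957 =1.03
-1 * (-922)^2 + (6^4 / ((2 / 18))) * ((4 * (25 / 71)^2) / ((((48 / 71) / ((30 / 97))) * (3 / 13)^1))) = -5775553508 / 6887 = -838616.74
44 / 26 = 22 / 13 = 1.69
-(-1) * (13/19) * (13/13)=13/19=0.68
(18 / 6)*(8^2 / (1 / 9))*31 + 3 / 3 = 53569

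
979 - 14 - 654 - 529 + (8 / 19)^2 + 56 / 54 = -2113010 / 9747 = -216.79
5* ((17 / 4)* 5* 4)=425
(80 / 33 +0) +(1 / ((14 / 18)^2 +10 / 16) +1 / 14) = 1218317 / 368214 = 3.31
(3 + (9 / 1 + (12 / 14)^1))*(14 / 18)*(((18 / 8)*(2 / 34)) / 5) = 9 / 34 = 0.26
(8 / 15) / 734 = 4 / 5505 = 0.00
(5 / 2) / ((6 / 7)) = 35 / 12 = 2.92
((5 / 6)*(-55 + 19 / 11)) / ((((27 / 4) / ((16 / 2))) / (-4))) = 187520 / 891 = 210.46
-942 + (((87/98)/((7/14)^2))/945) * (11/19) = -276254992/293265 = -942.00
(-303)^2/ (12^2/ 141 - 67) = -1391.49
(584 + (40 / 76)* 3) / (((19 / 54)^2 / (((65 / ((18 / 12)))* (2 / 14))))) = 1405881360 / 48013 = 29281.26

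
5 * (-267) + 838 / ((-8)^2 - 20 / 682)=-14417966 / 10907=-1321.90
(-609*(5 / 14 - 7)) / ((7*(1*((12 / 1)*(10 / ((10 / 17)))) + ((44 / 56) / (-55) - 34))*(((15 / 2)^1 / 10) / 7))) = 377580 / 11899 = 31.73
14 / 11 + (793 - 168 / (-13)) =115429 / 143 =807.20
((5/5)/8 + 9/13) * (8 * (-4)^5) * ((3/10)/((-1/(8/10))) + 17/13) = -6040576/845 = -7148.61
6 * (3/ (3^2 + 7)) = 9/ 8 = 1.12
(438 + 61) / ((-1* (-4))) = 499 / 4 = 124.75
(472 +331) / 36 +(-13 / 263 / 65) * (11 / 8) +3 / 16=4259087 / 189360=22.49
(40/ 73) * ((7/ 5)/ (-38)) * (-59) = 1652/ 1387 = 1.19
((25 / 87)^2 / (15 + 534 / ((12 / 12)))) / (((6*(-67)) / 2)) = -625 / 835231581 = -0.00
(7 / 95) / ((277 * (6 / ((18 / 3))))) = 7 / 26315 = 0.00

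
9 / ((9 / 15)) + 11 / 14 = 221 / 14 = 15.79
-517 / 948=-0.55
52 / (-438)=-26 / 219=-0.12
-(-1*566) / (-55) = -566 / 55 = -10.29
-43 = -43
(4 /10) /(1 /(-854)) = -1708 /5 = -341.60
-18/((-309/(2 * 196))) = 2352/103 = 22.83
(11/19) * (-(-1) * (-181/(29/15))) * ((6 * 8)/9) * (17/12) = -676940/1653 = -409.52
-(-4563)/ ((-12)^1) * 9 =-13689/ 4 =-3422.25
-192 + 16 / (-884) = -42436 / 221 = -192.02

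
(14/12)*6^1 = 7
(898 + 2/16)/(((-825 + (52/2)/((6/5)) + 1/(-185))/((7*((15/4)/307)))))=-418705875/4380059872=-0.10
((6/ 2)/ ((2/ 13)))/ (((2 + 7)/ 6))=13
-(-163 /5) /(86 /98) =7987 /215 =37.15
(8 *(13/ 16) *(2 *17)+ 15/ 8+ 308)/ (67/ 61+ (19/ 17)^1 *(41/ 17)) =74870363/ 535056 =139.93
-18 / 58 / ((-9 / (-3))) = -3 / 29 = -0.10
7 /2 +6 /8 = 17 /4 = 4.25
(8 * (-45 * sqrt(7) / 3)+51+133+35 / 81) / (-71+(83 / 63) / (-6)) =-209146 / 80763+45360 * sqrt(7) / 26921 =1.87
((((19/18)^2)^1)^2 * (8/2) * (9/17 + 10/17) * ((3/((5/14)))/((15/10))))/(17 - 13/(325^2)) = 4023660875/2200848084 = 1.83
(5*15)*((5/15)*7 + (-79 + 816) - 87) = 48925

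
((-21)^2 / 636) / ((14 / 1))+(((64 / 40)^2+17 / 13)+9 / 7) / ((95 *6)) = 5367121 / 91637000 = 0.06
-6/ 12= -1/ 2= -0.50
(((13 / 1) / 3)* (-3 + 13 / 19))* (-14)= 8008 / 57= 140.49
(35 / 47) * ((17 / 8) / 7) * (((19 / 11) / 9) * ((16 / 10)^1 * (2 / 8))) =323 / 18612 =0.02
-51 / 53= -0.96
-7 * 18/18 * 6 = -42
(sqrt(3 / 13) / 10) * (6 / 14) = 3 * sqrt(39) / 910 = 0.02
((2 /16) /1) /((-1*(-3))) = 1 /24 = 0.04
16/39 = 0.41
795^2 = 632025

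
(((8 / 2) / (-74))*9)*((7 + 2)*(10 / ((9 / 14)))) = -2520 / 37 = -68.11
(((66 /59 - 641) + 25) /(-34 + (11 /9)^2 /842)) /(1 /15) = 37113482340 /136806073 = 271.29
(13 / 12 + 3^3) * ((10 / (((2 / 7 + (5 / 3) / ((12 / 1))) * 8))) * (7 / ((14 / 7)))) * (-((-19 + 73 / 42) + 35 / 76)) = 316282925 / 65056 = 4861.70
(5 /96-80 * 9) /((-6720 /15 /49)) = 483805 /6144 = 78.74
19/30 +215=6469/30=215.63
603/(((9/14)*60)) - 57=-1241/30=-41.37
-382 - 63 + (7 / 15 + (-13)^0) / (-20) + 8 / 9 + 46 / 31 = -442.70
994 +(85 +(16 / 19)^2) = 1079.71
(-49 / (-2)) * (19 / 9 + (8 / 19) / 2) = 56.88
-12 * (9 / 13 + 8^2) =-10092 / 13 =-776.31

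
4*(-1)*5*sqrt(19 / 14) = -10*sqrt(266) / 7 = -23.30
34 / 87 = 0.39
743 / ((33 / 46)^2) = 1572188 / 1089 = 1443.70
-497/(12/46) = -11431/6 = -1905.17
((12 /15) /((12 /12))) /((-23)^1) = -4 /115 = -0.03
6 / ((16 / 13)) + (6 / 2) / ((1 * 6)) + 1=51 / 8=6.38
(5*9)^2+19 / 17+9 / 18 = 68905 / 34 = 2026.62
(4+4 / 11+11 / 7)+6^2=3229 / 77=41.94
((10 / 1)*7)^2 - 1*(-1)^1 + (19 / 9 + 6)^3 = 3961846 / 729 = 5434.63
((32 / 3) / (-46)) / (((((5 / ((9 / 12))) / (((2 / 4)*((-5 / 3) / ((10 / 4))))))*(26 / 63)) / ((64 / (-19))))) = -2688 / 28405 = -0.09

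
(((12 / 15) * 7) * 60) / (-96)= -7 / 2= -3.50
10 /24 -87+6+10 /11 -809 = -117305 /132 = -888.67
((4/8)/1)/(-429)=-1/858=-0.00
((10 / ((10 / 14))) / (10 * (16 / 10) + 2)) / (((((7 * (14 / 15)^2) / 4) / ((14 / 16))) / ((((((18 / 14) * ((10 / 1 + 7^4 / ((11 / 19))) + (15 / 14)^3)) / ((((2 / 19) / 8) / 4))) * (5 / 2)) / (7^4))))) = 2682936583875 / 3551117416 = 755.52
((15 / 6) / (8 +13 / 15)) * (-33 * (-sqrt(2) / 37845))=55 * sqrt(2) / 223706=0.00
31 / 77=0.40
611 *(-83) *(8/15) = -405704/15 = -27046.93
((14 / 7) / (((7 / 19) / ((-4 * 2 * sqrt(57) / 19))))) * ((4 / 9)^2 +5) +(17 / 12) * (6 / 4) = 17 / 8 - 6736 * sqrt(57) / 567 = -87.57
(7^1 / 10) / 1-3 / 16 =0.51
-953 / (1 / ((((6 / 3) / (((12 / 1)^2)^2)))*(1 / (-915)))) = 953 / 9486720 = 0.00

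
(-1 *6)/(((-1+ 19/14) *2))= -42/5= -8.40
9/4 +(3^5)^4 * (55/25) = 153418513689/20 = 7670925684.45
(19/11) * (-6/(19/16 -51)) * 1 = 0.21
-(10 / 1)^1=-10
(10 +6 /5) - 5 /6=10.37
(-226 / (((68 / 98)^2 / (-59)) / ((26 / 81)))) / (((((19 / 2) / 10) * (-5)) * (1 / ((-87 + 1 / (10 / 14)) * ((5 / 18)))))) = 178131092776 / 4002939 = 44500.08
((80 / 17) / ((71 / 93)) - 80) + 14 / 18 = -793631 / 10863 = -73.06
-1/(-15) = 1/15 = 0.07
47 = 47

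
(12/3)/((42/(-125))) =-250/21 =-11.90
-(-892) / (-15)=-892 / 15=-59.47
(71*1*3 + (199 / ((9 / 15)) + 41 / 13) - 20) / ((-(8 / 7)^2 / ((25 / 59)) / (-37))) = 933015125 / 147264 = 6335.66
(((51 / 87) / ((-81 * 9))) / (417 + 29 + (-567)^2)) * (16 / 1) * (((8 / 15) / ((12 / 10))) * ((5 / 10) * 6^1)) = -1088 / 20418083505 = -0.00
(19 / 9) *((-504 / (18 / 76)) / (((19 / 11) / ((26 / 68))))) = -152152 / 153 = -994.46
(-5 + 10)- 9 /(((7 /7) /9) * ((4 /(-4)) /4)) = 329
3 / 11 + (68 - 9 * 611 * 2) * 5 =-601147 / 11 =-54649.73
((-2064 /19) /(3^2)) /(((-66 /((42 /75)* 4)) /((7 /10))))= 67424 /235125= 0.29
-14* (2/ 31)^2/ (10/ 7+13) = -392/ 97061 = -0.00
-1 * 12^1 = -12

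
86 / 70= 43 / 35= 1.23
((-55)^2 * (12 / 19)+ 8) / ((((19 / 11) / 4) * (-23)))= -1603888 / 8303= -193.17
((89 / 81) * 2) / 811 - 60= -3941282 / 65691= -60.00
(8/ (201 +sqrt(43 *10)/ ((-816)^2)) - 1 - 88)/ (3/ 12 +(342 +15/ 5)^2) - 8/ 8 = -4267232646824581491345/ 4264045673038432736653 - 10653696 *sqrt(430)/ 4264045673038432736653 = -1.00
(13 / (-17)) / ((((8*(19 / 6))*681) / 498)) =-3237 / 146642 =-0.02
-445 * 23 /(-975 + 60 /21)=14329 /1361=10.53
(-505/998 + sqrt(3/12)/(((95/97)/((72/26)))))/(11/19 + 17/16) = 8950664/16185065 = 0.55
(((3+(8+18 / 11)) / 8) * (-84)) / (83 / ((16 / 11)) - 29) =-4.73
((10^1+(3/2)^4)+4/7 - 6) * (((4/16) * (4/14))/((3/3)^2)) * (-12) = -3237/392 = -8.26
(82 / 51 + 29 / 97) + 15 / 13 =196834 / 64311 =3.06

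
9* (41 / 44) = 369 / 44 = 8.39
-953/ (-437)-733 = -319368/ 437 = -730.82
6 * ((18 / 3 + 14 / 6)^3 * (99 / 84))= 171875 / 42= 4092.26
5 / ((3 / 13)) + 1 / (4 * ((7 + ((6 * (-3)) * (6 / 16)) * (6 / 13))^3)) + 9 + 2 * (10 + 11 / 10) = 817094603 / 15454515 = 52.87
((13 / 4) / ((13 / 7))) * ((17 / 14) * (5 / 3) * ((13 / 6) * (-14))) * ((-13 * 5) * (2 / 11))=502775 / 396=1269.63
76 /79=0.96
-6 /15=-2 /5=-0.40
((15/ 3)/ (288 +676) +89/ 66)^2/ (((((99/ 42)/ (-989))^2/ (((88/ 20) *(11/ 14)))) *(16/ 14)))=975826.86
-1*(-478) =478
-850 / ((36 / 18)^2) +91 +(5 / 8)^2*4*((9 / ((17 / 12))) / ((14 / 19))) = -102843 / 952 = -108.03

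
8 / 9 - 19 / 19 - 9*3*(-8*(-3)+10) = -918.11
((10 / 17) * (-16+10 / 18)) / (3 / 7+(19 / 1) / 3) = -4865 / 3621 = -1.34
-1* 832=-832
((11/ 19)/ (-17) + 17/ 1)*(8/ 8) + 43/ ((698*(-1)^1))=3811151/ 225454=16.90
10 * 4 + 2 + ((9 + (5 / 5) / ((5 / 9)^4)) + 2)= 39686 / 625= 63.50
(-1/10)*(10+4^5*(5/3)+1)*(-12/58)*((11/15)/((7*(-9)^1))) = -56683/137025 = -0.41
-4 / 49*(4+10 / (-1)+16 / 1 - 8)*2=-16 / 49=-0.33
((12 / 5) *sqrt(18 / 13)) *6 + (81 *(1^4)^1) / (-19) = -81 / 19 + 216 *sqrt(26) / 65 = 12.68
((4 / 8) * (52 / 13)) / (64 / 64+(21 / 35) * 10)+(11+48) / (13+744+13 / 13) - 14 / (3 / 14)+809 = 11843473 / 15918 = 744.03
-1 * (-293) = 293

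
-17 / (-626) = 17 / 626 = 0.03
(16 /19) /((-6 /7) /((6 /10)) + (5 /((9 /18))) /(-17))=-119 /285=-0.42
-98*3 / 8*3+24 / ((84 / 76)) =-2479 / 28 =-88.54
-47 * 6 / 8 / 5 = -141 / 20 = -7.05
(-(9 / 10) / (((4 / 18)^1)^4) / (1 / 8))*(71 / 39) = -1397493 / 260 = -5374.97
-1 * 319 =-319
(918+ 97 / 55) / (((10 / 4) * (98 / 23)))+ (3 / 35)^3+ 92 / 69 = 124054996 / 1414875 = 87.68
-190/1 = -190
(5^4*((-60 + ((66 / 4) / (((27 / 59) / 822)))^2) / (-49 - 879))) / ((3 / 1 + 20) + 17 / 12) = -4940950643125 / 203928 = -24228897.67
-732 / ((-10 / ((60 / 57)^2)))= 29280 / 361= 81.11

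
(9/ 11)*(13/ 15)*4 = 156/ 55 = 2.84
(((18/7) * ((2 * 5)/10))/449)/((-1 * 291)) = -6/304871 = -0.00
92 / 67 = 1.37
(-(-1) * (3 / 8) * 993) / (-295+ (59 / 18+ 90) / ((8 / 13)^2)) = -7.65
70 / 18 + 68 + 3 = 674 / 9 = 74.89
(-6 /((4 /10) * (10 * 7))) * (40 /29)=-0.30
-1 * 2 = -2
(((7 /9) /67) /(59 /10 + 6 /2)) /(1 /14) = 980 /53667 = 0.02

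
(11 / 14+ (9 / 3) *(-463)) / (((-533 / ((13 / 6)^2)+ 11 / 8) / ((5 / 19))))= 3.26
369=369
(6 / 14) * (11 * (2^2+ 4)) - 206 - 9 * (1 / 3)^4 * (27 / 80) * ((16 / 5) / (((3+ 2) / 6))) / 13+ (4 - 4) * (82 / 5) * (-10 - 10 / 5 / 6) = -1914376 / 11375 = -168.30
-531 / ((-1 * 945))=59 / 105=0.56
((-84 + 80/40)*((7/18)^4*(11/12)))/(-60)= 1082851/37791360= 0.03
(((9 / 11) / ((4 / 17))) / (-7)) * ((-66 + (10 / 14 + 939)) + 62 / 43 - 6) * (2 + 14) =-160108992 / 23177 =-6908.10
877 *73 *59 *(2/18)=3777239/9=419693.22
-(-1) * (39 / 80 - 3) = -201 / 80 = -2.51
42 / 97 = 0.43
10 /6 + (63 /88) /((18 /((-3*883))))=-54749 /528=-103.69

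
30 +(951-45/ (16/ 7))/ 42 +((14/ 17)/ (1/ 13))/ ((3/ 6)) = 73.59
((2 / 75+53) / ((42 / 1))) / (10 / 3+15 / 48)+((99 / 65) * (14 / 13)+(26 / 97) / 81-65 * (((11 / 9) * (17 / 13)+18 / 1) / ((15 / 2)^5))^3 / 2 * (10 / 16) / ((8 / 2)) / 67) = 1367427833722079095253733748 / 687204076533698067626953125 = 1.99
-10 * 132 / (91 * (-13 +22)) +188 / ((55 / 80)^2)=13085704 / 33033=396.14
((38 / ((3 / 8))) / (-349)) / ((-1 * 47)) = 304 / 49209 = 0.01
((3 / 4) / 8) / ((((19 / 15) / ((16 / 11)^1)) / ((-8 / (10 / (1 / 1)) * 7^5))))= -302526 / 209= -1447.49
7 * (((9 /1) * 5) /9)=35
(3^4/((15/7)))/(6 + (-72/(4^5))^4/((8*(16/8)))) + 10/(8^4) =554368608818579/87960952616960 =6.30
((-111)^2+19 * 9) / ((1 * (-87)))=-4164 / 29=-143.59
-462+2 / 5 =-2308 / 5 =-461.60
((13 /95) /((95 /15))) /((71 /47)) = 1833 /128155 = 0.01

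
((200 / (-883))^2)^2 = 0.00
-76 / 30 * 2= -76 / 15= -5.07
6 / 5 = 1.20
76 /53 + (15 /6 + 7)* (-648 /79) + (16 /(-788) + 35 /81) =-5082939871 /66811959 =-76.08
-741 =-741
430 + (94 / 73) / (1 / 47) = 35808 / 73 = 490.52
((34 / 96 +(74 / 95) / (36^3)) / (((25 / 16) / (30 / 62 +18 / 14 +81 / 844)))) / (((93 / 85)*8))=1519734056269 / 31456108555200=0.05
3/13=0.23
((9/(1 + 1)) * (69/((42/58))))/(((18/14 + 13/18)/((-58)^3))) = -458318088/11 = -41665280.73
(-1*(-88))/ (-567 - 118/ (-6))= -0.16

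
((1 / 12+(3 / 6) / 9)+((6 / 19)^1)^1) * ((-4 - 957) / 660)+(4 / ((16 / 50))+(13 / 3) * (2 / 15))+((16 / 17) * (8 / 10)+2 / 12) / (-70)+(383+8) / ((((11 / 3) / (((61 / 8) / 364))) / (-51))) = -64454589551 / 634888800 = -101.52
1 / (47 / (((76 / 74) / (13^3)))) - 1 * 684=-684.00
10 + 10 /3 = 40 /3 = 13.33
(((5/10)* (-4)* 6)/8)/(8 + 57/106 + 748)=-53/26731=-0.00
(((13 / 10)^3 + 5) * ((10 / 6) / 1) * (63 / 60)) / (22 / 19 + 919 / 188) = 14996149 / 7199000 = 2.08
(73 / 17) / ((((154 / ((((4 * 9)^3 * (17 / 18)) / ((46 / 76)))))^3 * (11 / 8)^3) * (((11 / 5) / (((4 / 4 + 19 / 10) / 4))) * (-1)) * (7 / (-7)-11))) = 389747396831057805312 / 81325440478051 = 4792441.26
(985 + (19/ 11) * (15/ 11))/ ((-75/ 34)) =-812396/ 1815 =-447.60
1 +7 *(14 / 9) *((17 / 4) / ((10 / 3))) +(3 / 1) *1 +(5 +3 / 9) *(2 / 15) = 3347 / 180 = 18.59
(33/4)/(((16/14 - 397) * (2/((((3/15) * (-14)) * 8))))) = 3234/13855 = 0.23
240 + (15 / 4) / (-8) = 7665 / 32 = 239.53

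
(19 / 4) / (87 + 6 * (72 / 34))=323 / 6780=0.05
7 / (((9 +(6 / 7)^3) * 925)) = 2401 / 3055275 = 0.00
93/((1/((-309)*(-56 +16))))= 1149480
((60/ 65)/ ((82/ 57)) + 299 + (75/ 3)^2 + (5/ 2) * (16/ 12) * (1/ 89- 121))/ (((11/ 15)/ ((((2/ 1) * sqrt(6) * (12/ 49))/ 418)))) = 635942040 * sqrt(6)/ 763403641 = 2.04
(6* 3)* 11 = 198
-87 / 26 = -3.35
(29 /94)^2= 841 /8836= 0.10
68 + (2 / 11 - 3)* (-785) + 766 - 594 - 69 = 26216 / 11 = 2383.27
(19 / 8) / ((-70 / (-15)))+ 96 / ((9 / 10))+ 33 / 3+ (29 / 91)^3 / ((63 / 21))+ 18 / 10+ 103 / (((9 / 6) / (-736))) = -9118573276733 / 180857040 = -50418.68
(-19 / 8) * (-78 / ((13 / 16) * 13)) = 17.54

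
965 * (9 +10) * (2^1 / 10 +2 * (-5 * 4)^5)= -117343996333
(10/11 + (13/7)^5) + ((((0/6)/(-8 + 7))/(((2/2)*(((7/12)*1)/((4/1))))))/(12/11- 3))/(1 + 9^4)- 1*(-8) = 5731309/184877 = 31.00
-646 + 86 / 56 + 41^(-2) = -30333617 / 47068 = -644.46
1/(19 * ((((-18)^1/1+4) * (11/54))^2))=729/112651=0.01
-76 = -76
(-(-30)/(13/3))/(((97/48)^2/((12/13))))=2488320/1590121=1.56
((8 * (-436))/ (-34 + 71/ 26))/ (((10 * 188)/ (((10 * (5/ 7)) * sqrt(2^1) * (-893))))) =-2153840 * sqrt(2)/ 5691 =-535.23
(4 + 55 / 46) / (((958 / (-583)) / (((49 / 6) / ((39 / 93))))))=-211652903 / 3437304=-61.58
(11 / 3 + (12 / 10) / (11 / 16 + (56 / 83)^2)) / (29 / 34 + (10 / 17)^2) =572319994 / 145478025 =3.93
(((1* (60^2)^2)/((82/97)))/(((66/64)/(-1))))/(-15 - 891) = 1117440000/68101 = 16408.57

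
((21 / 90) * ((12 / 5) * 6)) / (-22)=-42 / 275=-0.15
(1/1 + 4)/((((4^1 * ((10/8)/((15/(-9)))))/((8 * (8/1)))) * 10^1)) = -10.67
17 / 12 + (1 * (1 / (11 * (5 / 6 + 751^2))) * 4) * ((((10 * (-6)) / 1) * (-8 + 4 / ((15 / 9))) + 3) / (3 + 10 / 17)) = 341620117 / 241133244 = 1.42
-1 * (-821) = 821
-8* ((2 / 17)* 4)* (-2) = 128 / 17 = 7.53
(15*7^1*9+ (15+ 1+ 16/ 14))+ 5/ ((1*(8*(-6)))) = 323245/ 336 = 962.04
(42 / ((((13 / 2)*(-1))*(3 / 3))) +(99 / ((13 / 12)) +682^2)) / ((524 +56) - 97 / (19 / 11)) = 114906604 / 129389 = 888.07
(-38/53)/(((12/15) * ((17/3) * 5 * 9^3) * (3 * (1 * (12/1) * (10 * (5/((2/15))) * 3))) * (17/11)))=-209/301484511000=-0.00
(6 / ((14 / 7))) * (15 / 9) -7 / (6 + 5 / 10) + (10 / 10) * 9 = 168 / 13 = 12.92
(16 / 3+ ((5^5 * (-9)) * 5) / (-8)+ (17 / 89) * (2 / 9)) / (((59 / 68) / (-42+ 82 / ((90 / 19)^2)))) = -5041890589001 / 6488100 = -777098.16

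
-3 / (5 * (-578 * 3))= 1 / 2890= 0.00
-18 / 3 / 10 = -3 / 5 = -0.60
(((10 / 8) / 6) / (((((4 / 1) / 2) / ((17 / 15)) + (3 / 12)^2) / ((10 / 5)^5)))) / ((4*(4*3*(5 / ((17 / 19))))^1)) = 1156 / 84987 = 0.01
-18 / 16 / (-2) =9 / 16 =0.56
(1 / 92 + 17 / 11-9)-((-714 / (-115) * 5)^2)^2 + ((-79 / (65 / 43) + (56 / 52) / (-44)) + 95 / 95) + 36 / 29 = -21556773600840157 / 23210012540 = -928770.44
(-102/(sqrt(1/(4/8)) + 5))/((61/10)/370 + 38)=-629000/1078401 + 125800* sqrt(2)/1078401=-0.42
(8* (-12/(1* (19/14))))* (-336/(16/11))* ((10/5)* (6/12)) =310464/19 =16340.21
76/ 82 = 38/ 41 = 0.93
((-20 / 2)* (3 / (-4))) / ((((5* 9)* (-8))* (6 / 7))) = -0.02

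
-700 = -700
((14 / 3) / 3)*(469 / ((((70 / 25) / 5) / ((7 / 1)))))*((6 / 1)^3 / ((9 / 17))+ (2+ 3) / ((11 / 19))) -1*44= 3799448.17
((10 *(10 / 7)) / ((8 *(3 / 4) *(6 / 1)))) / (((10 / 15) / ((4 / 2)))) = 25 / 21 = 1.19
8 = 8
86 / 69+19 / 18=953 / 414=2.30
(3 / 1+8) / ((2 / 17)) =187 / 2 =93.50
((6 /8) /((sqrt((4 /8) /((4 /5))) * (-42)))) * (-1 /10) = sqrt(10) /1400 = 0.00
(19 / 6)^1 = 19 / 6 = 3.17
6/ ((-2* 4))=-3/ 4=-0.75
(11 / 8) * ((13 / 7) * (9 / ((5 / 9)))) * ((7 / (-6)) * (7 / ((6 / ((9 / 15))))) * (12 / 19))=-81081 / 3800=-21.34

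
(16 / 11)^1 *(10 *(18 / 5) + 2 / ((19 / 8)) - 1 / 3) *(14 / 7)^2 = 133184 / 627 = 212.41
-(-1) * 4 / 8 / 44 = 1 / 88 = 0.01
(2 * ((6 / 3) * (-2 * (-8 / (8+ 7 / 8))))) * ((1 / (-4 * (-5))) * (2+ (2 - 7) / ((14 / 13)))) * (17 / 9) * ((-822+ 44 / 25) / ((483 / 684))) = 62737204736 / 30006375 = 2090.80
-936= -936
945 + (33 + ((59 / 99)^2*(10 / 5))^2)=93994759222 / 96059601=978.50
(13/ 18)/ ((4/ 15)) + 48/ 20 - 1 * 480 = -56987/ 120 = -474.89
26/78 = 1/3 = 0.33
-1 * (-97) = 97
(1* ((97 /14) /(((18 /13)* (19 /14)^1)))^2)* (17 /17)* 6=1590121 /19494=81.57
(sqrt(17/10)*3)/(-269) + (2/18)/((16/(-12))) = -1/12 -3*sqrt(170)/2690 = -0.10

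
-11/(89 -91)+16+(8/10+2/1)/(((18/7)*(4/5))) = 823/36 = 22.86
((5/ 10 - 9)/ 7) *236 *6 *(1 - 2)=12036/ 7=1719.43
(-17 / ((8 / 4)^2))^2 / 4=289 / 64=4.52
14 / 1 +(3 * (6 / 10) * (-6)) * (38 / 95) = 242 / 25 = 9.68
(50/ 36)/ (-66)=-25/ 1188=-0.02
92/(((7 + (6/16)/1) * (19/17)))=12512/1121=11.16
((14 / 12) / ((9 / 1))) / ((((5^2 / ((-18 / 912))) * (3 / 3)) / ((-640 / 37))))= 56 / 31635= 0.00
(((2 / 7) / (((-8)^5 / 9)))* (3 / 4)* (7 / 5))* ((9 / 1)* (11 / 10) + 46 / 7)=-31131 / 22937600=-0.00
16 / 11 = 1.45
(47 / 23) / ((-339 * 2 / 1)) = -47 / 15594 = -0.00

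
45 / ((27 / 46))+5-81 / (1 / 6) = -1213 / 3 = -404.33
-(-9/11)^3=729/1331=0.55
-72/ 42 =-12/ 7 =-1.71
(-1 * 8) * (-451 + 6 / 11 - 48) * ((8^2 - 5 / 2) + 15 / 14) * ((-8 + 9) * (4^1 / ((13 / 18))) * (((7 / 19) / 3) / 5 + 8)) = 1054531967616 / 95095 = 11089247.25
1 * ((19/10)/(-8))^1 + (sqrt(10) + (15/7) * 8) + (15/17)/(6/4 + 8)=sqrt(10) + 3074641/180880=20.16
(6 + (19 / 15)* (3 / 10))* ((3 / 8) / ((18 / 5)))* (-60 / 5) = -319 / 40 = -7.98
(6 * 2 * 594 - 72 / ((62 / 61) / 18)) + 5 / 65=2358751 / 403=5852.98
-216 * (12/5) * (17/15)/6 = -2448/25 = -97.92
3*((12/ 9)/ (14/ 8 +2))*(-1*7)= -112/ 15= -7.47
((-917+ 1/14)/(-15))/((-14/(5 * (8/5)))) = -8558/245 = -34.93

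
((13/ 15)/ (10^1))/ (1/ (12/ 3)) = 0.35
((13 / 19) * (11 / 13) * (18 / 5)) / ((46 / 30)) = 594 / 437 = 1.36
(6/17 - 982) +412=-9684/17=-569.65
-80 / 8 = -10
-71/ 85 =-0.84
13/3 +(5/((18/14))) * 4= 179/9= 19.89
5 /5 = 1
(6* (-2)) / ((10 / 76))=-456 / 5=-91.20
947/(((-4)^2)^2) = 947/256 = 3.70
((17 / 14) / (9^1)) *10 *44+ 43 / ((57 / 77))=140591 / 1197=117.45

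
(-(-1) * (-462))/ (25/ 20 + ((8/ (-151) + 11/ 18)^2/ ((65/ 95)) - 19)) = 72028359/ 2696342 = 26.71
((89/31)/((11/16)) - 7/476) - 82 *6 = -11312005/23188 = -487.84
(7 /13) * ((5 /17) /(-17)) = -35 /3757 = -0.01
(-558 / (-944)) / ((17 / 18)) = 2511 / 4012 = 0.63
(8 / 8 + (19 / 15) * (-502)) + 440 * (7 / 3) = 1959 / 5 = 391.80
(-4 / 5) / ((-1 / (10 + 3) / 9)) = 468 / 5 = 93.60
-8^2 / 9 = -64 / 9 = -7.11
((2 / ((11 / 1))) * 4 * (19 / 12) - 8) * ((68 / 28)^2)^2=-18875746 / 79233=-238.23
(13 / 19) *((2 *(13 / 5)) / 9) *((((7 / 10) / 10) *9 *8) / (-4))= -1183 / 2375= -0.50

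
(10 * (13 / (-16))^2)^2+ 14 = 943401 / 16384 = 57.58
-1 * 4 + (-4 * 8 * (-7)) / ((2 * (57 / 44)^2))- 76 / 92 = 4626497 / 74727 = 61.91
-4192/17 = -246.59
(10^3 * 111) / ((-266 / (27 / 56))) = -374625 / 1862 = -201.19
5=5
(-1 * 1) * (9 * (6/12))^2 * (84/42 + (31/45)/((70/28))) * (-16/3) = 6144/25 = 245.76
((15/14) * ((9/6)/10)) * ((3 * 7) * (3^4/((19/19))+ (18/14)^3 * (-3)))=172773/686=251.86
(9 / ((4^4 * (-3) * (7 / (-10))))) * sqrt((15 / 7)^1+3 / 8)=15 * sqrt(1974) / 25088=0.03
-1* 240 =-240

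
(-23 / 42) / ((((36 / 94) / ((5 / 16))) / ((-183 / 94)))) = 7015 / 8064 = 0.87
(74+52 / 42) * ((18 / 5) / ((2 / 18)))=17064 / 7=2437.71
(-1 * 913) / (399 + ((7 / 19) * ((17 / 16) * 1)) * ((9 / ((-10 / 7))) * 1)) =-2775520 / 1205463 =-2.30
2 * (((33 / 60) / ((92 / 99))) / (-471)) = -363 / 144440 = -0.00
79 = 79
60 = 60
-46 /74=-23 /37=-0.62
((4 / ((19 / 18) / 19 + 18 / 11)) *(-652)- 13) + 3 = -519734 / 335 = -1551.44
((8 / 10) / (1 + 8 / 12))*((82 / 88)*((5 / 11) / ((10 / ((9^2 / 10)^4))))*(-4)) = -5294746683 / 15125000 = -350.07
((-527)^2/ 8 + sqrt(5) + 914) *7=7 *sqrt(5) + 1995287/ 8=249426.53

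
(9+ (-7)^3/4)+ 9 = -271/4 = -67.75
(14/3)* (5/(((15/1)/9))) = 14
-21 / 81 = -7 / 27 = -0.26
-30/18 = -5/3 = -1.67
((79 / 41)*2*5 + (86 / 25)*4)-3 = 30779 / 1025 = 30.03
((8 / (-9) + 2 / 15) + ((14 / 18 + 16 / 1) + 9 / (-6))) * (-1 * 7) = -9149 / 90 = -101.66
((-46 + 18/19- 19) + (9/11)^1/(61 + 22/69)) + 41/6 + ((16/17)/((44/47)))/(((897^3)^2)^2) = -466679567230126826074254612820837595263447487/8157884364117099804810368652323618825211726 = -57.21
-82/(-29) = 82/29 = 2.83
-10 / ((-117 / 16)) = 160 / 117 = 1.37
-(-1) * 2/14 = 1/7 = 0.14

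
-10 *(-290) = 2900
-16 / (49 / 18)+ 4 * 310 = 60472 / 49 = 1234.12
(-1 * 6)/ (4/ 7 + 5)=-14/ 13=-1.08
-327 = -327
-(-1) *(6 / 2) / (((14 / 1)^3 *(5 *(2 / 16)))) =3 / 1715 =0.00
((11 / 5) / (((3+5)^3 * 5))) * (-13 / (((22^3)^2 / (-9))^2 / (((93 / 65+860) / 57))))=-79569 / 74792742580649984000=-0.00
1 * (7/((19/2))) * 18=252/19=13.26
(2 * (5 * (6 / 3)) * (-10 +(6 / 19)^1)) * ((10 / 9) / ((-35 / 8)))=58880 / 1197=49.19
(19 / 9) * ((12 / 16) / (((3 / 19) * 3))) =361 / 108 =3.34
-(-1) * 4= 4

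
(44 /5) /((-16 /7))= -77 /20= -3.85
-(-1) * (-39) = -39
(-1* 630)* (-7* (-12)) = -52920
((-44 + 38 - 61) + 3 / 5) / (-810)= 166 / 2025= 0.08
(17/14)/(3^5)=17/3402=0.00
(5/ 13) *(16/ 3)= 80/ 39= 2.05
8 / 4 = 2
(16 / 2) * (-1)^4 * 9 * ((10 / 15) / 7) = 48 / 7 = 6.86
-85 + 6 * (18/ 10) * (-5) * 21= -1219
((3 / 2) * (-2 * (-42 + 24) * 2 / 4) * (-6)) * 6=-972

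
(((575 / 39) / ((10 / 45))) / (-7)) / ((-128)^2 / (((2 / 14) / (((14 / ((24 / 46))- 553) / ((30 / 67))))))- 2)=77625 / 1103770460156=0.00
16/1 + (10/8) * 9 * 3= 199/4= 49.75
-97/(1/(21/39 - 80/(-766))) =-310497/4979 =-62.36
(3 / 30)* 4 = 2 / 5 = 0.40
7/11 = 0.64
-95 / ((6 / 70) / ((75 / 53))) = -83125 / 53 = -1568.40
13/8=1.62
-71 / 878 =-0.08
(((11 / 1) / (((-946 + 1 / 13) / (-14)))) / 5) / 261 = 2002 / 16047585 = 0.00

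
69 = 69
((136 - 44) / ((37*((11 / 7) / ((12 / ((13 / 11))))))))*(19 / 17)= 146832 / 8177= 17.96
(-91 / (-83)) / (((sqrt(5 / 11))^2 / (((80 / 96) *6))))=1001 / 83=12.06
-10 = -10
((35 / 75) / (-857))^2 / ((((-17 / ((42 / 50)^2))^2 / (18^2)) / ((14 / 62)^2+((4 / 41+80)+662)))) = 0.00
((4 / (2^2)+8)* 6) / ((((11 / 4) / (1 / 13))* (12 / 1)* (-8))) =-9 / 572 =-0.02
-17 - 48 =-65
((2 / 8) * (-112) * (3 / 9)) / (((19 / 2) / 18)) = -336 / 19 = -17.68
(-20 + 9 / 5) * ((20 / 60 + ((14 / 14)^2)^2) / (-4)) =91 / 15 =6.07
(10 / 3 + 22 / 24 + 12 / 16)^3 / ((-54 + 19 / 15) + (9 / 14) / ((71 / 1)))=-1863750 / 786119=-2.37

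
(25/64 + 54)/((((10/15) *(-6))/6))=-10443/128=-81.59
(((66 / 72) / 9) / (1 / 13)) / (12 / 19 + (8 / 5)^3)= 0.28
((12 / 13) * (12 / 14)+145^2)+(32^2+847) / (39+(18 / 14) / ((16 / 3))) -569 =8200660592 / 399945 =20504.47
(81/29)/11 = 81/319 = 0.25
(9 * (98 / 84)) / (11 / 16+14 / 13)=2184 / 367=5.95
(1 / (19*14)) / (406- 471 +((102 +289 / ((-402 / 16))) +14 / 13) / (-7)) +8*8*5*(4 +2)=104201396427 / 54271562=1920.00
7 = 7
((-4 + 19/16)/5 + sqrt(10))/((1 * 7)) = -9/112 + sqrt(10)/7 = 0.37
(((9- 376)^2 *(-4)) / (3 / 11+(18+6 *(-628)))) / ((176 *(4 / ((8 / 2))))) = 134689 / 164988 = 0.82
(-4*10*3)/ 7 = -120/ 7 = -17.14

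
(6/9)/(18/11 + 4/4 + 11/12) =88/469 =0.19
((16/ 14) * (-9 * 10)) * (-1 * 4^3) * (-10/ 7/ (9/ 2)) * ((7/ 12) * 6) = -7314.29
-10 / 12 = -0.83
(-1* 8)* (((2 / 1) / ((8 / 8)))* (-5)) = 80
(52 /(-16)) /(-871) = 1 /268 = 0.00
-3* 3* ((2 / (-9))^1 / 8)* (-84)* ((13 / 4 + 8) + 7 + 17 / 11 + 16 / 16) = -436.70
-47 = -47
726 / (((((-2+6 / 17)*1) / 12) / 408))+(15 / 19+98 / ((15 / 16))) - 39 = -2158020.53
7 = 7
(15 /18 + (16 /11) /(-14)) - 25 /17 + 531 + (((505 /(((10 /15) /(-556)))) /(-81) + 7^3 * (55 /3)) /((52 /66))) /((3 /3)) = 15111.13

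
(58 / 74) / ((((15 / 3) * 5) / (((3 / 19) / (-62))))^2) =261 / 32090192500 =0.00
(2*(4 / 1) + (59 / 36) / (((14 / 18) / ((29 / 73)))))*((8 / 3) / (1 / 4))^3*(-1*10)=-54804480 / 511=-107249.47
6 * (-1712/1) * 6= -61632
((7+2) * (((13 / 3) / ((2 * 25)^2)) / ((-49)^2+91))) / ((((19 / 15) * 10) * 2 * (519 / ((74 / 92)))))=1443 / 3767953840000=0.00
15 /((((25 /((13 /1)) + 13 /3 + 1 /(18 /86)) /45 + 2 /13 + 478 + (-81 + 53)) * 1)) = 78975 /2371351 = 0.03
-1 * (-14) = 14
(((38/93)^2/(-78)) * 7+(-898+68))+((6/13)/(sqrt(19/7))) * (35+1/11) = -279973184/337311+2316 * sqrt(133)/2717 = -820.18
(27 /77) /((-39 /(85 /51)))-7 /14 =-1031 /2002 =-0.51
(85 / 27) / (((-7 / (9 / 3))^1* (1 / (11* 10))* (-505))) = 1870 / 6363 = 0.29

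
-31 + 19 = -12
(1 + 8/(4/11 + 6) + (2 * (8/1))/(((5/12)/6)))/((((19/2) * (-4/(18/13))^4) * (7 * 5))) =53426223/5318058200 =0.01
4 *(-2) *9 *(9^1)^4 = -472392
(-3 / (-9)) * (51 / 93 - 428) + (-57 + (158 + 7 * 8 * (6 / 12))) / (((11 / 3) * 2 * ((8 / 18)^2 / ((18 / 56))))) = -34788139 / 305536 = -113.86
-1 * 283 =-283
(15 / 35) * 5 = 15 / 7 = 2.14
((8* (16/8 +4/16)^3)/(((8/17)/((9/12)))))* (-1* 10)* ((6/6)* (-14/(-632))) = -1301265/40448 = -32.17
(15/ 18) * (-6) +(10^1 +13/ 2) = 23/ 2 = 11.50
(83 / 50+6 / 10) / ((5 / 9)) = 1017 / 250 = 4.07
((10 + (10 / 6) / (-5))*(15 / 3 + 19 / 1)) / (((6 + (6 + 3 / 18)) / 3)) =4176 / 73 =57.21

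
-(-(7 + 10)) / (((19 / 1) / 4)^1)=68 / 19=3.58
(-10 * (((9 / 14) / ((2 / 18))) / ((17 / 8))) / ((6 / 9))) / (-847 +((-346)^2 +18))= -1620 / 4715851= -0.00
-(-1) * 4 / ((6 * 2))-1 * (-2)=7 / 3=2.33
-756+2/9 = -6802/9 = -755.78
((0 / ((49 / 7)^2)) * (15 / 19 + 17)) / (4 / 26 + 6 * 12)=0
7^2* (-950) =-46550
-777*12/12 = -777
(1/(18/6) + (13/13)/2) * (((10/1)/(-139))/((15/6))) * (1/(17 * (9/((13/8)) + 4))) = -65/439518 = -0.00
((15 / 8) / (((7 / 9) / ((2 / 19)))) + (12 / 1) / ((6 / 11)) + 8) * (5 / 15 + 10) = 166315 / 532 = 312.62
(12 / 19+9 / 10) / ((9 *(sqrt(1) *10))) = 97 / 5700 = 0.02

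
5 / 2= 2.50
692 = 692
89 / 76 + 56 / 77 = 1587 / 836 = 1.90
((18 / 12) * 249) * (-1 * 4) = -1494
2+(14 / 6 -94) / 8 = -227 / 24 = -9.46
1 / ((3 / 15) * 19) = 5 / 19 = 0.26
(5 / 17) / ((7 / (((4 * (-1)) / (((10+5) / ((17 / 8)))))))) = -1 / 42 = -0.02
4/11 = 0.36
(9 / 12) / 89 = 3 / 356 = 0.01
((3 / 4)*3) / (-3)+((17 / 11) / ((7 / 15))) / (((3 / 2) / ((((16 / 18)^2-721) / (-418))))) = 15923981 / 5214132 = 3.05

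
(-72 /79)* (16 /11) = -1152 /869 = -1.33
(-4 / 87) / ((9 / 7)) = -28 / 783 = -0.04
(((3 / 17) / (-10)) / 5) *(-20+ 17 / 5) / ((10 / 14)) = 0.08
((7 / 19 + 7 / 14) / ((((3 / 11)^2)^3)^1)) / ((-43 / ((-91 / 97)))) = 1773332561 / 38515014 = 46.04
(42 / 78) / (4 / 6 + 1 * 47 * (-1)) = -21 / 1807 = -0.01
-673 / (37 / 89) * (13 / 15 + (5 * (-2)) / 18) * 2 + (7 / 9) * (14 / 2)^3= -410977 / 555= -740.50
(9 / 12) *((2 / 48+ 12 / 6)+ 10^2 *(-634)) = -1521551 / 32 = -47548.47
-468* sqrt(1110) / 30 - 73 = -78* sqrt(1110) / 5 - 73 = -592.74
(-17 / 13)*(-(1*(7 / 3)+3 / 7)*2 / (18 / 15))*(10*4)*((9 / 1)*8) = 1577600 / 91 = 17336.26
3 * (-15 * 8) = -360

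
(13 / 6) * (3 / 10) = 13 / 20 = 0.65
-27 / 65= -0.42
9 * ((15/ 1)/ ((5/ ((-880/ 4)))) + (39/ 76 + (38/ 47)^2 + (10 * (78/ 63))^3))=1926392709755/ 172752636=11151.16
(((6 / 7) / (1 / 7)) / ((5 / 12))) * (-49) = -705.60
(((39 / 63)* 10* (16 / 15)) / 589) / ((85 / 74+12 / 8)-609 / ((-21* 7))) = 15392 / 9324459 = 0.00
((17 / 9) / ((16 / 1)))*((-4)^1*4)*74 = -1258 / 9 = -139.78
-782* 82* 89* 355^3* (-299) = 76342584697125500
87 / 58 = 3 / 2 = 1.50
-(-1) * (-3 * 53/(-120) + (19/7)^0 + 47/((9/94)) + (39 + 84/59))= 11334463/21240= 533.64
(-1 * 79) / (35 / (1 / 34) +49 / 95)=-7505 / 113099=-0.07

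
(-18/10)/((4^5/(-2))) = 0.00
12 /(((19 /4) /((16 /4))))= 192 /19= 10.11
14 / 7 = 2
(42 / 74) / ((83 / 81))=1701 / 3071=0.55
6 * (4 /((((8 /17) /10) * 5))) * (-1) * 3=-306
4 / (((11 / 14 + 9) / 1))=56 / 137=0.41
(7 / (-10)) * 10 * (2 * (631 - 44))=-8218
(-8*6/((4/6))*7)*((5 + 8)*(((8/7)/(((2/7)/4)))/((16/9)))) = -58968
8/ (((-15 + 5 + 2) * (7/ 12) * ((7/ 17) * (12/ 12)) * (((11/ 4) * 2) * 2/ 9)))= -1836/ 539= -3.41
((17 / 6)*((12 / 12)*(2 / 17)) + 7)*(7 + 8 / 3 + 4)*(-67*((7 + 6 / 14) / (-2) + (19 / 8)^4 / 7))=-719920025 / 129024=-5579.74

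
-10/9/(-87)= 0.01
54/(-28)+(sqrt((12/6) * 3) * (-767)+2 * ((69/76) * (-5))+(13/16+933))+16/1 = 1997777/2128 - 767 * sqrt(6) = -939.95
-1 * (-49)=49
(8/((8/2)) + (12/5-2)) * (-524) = -6288/5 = -1257.60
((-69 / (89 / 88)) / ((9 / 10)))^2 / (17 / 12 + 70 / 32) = 6554521600 / 4110999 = 1594.39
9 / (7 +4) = 9 / 11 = 0.82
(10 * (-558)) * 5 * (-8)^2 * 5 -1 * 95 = -8928095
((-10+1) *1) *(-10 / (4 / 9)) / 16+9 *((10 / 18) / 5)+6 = 629 / 32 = 19.66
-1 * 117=-117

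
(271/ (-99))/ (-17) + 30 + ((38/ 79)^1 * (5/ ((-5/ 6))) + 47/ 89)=328998134/ 11833173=27.80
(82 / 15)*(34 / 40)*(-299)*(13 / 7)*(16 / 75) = -21673912 / 39375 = -550.45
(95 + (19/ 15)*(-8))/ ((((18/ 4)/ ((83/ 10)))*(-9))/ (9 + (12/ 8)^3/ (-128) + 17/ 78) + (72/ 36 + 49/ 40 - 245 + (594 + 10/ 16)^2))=99289030208/ 413383112775087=0.00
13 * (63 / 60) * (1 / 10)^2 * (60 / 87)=0.09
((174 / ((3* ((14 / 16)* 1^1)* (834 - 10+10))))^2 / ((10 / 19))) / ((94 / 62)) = 15851168 / 2002331835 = 0.01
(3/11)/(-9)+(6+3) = 296/33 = 8.97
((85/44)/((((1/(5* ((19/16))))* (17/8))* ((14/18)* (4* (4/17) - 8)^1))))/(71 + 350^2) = -1615/201343296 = -0.00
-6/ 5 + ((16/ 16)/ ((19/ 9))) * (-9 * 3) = -1329/ 95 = -13.99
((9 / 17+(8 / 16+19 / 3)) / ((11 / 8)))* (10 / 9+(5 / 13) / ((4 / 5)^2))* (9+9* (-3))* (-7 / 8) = 144.39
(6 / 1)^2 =36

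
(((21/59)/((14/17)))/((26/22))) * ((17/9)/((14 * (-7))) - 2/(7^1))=-50303/450996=-0.11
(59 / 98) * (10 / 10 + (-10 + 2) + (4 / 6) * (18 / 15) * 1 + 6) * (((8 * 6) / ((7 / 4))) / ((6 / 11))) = -10384 / 1715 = -6.05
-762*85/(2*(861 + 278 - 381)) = -32385/758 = -42.72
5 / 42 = 0.12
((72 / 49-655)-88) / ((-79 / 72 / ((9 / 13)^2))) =1253880 / 3871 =323.92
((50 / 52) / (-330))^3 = -125 / 5053029696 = -0.00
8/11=0.73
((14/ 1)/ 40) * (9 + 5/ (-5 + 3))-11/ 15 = 37/ 24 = 1.54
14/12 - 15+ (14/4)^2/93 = -1699/124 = -13.70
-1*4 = -4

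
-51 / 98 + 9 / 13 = 219 / 1274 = 0.17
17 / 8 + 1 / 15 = 263 / 120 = 2.19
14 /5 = 2.80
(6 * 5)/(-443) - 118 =-52304/443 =-118.07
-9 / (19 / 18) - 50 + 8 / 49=-54336 / 931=-58.36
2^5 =32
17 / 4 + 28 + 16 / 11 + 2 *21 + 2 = 3419 / 44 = 77.70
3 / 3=1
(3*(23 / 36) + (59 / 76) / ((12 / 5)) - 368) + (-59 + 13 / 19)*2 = -146647 / 304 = -482.39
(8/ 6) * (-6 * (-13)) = 104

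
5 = 5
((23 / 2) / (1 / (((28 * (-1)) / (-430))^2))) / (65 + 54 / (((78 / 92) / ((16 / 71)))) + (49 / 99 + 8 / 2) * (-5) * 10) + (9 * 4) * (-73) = -1613936891618658 / 614131158925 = -2628.00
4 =4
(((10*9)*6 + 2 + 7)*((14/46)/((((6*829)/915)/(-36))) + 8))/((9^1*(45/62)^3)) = 1658873940848/1737480375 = 954.76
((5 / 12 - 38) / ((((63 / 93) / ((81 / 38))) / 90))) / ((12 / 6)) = -5662305 / 1064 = -5321.72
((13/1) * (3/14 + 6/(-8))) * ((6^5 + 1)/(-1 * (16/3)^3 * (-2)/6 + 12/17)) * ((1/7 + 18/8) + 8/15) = -24442365519/7907648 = -3090.98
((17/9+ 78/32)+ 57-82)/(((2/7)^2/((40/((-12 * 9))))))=729365/7776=93.80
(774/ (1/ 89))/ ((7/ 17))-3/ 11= 12881661/ 77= 167294.30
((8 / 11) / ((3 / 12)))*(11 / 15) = 32 / 15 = 2.13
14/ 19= 0.74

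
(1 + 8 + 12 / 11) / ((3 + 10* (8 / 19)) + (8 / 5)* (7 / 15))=158175 / 124729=1.27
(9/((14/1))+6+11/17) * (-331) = -574285/238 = -2412.96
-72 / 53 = -1.36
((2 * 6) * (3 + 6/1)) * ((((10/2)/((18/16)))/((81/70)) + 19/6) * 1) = 20434/27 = 756.81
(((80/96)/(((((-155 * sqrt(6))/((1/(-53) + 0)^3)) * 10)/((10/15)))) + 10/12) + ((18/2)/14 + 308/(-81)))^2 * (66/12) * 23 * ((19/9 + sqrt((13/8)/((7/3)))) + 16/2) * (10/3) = 253 * (-121748633060 + 21 * sqrt(6))^2 * (9 * sqrt(546) + 2548)/414148893671280429103680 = 24976.62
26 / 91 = 2 / 7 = 0.29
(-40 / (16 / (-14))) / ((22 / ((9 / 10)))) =63 / 44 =1.43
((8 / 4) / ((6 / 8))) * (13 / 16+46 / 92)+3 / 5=41 / 10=4.10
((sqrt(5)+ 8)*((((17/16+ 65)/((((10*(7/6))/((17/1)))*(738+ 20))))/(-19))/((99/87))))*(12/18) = -74443/2376330-74443*sqrt(5)/19010640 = -0.04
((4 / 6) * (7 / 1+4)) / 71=0.10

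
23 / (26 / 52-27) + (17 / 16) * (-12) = -2887 / 212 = -13.62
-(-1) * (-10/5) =-2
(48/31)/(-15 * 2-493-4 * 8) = -16/5735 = -0.00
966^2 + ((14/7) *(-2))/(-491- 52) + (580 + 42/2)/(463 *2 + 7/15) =7041666380809/7546071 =933156.66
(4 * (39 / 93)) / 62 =26 / 961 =0.03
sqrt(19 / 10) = sqrt(190) / 10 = 1.38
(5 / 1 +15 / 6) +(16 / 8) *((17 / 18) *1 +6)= 385 / 18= 21.39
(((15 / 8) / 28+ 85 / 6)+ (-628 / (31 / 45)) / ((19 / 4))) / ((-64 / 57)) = 70329095 / 444416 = 158.25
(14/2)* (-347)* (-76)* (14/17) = 2584456/17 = 152026.82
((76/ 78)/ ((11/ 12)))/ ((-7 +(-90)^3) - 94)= -152/ 104261443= -0.00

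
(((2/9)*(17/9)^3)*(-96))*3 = -431.32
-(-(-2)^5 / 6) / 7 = -0.76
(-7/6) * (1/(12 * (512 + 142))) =-7/47088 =-0.00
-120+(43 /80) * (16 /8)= -4757 /40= -118.92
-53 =-53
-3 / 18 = -0.17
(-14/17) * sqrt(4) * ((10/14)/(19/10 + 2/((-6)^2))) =-225/374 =-0.60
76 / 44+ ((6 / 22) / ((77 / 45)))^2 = 1257386 / 717409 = 1.75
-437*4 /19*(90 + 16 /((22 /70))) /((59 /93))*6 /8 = -9946350 /649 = -15325.65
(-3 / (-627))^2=1 / 43681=0.00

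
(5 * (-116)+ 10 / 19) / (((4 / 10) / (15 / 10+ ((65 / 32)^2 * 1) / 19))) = -919582725 / 369664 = -2487.62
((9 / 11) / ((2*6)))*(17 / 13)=51 / 572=0.09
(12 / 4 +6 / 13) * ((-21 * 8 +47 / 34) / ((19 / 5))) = -1274625 / 8398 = -151.78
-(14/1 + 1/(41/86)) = -660/41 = -16.10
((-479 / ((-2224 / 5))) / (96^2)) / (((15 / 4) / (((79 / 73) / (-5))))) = -37841 / 5610885120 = -0.00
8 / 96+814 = 9769 / 12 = 814.08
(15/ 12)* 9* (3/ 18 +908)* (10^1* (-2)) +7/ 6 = -613009/ 3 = -204336.33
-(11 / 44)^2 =-1 / 16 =-0.06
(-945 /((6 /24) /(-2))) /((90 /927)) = 77868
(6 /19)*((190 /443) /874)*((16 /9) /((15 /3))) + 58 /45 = 1.29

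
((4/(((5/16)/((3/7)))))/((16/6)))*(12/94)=432/1645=0.26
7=7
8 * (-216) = -1728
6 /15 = 2 /5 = 0.40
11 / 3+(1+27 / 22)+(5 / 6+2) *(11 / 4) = 3613 / 264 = 13.69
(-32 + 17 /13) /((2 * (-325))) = 0.05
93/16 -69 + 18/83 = -83625/1328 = -62.97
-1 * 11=-11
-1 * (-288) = 288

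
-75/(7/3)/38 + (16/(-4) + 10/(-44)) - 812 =-1195378/1463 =-817.07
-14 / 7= -2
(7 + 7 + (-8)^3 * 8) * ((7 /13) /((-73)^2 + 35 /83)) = -91217 /221171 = -0.41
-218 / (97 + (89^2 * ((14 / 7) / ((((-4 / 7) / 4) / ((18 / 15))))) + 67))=545 / 332272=0.00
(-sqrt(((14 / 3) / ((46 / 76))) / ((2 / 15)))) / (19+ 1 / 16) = -16 * sqrt(30590) / 7015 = -0.40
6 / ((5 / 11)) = 13.20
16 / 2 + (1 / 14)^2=1569 / 196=8.01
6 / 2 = 3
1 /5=0.20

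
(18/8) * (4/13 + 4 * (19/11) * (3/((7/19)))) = 127404/1001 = 127.28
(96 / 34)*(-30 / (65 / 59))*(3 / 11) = -50976 / 2431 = -20.97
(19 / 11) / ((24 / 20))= 95 / 66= 1.44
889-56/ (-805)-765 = 14268/ 115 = 124.07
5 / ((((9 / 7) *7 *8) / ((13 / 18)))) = 65 / 1296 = 0.05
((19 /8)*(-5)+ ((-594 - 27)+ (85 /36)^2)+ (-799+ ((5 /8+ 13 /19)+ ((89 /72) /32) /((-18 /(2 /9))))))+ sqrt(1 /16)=-5051927915 /3545856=-1424.74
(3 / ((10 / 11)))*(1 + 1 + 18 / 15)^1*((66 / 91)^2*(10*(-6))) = -13799808 / 41405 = -333.29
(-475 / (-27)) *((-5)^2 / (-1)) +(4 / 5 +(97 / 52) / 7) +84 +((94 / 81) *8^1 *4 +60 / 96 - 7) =-95524483 / 294840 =-323.99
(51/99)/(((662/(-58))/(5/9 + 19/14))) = -118813/1376298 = -0.09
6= 6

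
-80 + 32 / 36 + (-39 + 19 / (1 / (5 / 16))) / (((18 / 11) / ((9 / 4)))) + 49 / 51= -2420803 / 19584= -123.61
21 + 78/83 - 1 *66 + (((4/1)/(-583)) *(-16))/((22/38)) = -23351413/532279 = -43.87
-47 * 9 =-423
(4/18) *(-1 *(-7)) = 14/9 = 1.56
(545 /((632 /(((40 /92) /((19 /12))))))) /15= 545 /34523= 0.02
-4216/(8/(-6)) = 3162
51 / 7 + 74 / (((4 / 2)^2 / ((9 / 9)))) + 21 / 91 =4735 / 182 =26.02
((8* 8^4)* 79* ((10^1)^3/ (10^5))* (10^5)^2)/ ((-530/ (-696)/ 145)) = 2612487782400000000/ 53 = 49292222309433962.26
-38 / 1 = -38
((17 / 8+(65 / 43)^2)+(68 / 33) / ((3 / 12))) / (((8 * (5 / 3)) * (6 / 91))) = 562026283 / 39050880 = 14.39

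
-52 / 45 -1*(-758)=34058 / 45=756.84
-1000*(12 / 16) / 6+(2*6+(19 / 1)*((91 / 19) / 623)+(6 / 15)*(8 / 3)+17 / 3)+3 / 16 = -105.93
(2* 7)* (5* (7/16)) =245/8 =30.62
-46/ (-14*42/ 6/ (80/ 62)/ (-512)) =-471040/ 1519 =-310.10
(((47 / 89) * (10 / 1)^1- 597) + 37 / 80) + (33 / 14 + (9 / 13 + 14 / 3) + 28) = -1079837371 / 1943760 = -555.54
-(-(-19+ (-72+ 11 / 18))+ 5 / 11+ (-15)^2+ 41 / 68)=-2130317 / 6732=-316.45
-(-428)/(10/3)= 642/5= 128.40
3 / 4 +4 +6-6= 19 / 4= 4.75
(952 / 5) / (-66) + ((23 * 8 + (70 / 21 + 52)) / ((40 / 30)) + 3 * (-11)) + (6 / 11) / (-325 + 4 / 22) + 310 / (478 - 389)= 1715130389 / 11659890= 147.10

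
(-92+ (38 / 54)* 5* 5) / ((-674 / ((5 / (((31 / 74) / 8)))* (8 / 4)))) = 5946640 / 282069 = 21.08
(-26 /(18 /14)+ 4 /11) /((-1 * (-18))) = -983 /891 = -1.10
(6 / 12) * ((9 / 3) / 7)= 3 / 14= 0.21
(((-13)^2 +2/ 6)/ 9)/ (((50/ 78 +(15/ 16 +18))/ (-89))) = -9404096/ 109953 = -85.53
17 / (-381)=-17 / 381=-0.04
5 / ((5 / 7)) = 7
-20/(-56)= 5/14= 0.36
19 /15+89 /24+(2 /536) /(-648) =4319887 /868320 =4.97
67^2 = 4489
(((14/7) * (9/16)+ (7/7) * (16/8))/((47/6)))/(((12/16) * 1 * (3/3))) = 25/47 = 0.53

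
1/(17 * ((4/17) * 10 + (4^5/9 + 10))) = 9/19298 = 0.00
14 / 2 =7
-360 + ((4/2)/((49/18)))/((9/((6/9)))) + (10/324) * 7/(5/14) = -1426223/3969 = -359.34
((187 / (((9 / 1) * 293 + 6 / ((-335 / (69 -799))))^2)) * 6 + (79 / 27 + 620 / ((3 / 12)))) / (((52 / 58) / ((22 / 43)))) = 74910301034829931 / 52868729747925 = 1416.91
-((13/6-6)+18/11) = 145/66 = 2.20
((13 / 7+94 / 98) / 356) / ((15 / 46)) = 529 / 21805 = 0.02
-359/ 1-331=-690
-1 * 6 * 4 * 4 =-96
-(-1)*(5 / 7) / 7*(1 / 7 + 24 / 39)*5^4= 215625 / 4459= 48.36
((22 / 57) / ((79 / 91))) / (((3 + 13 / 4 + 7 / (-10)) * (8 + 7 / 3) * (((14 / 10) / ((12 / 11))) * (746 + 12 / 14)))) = 18200 / 2250192629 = 0.00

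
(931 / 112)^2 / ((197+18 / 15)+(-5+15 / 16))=88445 / 248496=0.36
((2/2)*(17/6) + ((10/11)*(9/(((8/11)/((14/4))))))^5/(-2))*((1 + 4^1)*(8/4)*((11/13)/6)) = -511725061846295/7667712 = -66737647.66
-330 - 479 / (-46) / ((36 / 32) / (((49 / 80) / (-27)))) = -330.21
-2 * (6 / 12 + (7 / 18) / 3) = -34 / 27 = -1.26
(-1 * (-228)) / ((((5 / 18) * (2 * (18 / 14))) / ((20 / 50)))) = 3192 / 25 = 127.68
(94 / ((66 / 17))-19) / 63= 172 / 2079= 0.08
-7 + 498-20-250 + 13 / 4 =897 / 4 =224.25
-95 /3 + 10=-65 /3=-21.67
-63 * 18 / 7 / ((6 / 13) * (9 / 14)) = -546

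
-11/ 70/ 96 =-11/ 6720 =-0.00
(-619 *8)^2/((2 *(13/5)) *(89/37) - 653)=-38286.67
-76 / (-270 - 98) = 0.21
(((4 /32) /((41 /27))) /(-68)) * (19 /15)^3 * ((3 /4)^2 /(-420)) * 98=144039 /446080000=0.00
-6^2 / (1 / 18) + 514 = -134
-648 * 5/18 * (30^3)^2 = -131220000000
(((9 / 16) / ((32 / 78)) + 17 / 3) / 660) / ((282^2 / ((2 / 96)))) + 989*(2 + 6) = 7912.00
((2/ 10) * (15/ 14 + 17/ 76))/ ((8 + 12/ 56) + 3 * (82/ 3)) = 689/ 239970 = 0.00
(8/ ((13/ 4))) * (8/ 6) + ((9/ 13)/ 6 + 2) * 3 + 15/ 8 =3589/ 312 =11.50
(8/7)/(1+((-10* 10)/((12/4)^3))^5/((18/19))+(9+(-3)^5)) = -1033121304/875627605853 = -0.00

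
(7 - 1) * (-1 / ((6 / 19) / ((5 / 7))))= -95 / 7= -13.57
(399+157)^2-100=309036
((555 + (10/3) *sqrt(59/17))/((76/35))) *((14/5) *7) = 5065.66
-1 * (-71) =71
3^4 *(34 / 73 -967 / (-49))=5852817 / 3577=1636.24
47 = 47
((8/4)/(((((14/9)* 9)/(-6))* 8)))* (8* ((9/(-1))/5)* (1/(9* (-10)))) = -3/175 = -0.02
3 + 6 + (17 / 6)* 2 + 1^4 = 47 / 3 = 15.67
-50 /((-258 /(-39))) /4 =-325 /172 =-1.89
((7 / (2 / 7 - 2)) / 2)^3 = -117649 / 13824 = -8.51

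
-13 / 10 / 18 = -13 / 180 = -0.07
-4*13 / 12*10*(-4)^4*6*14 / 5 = -186368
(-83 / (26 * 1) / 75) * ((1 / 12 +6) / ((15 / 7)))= -42413 / 351000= -0.12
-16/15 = -1.07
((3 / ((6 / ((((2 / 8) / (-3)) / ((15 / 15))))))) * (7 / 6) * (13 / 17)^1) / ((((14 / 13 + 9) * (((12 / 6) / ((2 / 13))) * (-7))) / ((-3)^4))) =0.00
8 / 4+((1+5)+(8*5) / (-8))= 3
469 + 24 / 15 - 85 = 1928 / 5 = 385.60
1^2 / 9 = 1 / 9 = 0.11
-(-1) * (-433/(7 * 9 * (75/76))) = -32908/4725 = -6.96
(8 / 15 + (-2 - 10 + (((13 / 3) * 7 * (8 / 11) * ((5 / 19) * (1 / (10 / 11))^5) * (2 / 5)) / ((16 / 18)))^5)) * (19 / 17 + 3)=21236966824066370557756249393332053 / 3946282781250000000000000000000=5381.51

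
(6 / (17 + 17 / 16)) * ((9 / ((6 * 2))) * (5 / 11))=360 / 3179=0.11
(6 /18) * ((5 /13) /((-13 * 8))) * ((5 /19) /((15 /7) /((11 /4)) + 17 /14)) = -1925 /11829324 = -0.00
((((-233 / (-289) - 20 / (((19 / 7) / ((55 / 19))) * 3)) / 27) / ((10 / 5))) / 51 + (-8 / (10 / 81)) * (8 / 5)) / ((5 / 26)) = -539.15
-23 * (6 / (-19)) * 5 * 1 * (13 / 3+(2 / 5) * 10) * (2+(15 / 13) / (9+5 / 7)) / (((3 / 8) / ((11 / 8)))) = 59233625 / 25194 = 2351.10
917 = 917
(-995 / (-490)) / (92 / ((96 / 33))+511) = 796 / 212709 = 0.00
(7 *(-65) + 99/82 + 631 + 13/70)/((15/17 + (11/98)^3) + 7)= 581858743368/25859182775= 22.50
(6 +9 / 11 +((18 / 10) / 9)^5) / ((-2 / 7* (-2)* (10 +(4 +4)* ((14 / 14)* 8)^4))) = 820351 / 2253487500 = 0.00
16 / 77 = 0.21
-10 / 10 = -1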